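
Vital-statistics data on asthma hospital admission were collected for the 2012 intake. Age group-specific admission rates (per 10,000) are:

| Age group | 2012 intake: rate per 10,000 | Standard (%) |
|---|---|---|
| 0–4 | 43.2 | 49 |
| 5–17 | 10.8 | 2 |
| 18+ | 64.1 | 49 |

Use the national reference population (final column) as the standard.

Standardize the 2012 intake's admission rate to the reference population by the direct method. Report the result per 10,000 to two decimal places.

52.79

Standard weights: 0.49, 0.02, 0.49.
Standardized rate: 0.4900×43.2 + 0.0200×10.8 + 0.4900×64.1 = 52.7930 per 10,000.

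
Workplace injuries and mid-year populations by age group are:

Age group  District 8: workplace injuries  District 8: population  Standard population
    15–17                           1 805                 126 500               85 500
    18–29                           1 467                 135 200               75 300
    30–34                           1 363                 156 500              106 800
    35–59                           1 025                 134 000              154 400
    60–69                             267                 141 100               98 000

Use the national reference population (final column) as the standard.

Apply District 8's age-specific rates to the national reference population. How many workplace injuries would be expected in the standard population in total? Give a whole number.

4334

Age-specific rates per 10 000 for District 8: 142.69, 108.51, 87.09, 76.49, 18.92.
Expected workplace injuries = Σ (standard pop × age-specific rate ÷ 10 000)
= 85 500×142.69/10 000 + 75 300×108.51/10 000 + 106 800×87.09/10 000 + 154 400×76.49/10 000 + 98 000×18.92/10 000
= 1219.98 + 817.05 + 930.15 + 1181.04 + 185.44 = 4333.67.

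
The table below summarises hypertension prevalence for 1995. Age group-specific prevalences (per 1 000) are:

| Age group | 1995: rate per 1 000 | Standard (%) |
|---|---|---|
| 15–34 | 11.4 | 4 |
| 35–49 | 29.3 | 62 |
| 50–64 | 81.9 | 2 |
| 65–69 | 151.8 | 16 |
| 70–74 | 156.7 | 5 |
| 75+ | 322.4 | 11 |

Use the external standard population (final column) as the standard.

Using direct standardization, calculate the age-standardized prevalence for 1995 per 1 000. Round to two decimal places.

Standard weights: 0.04, 0.62, 0.02, 0.16, 0.05, 0.11.
Standardized rate: 0.0400×11.4 + 0.6200×29.3 + 0.0200×81.9 + 0.1600×151.8 + 0.0500×156.7 + 0.1100×322.4 = 87.8470 per 1 000.

87.85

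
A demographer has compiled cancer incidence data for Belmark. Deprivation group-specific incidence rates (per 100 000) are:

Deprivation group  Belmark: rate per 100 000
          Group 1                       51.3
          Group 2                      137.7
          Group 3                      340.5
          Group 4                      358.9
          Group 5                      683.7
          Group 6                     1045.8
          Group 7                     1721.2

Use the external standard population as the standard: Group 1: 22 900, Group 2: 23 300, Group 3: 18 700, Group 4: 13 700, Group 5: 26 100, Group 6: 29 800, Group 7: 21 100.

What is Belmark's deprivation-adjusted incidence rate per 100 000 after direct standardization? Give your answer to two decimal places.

649.06

Standard total = 155 600; weights = 0.1472, 0.1497, 0.1202, 0.0880, 0.1677, 0.1915, 0.1356.
Standardized rate: 0.1472×51.3 + 0.1497×137.7 + 0.1202×340.5 + 0.0880×358.9 + 0.1677×683.7 + 0.1915×1045.8 + 0.1356×1721.2 = 649.0629 per 100 000.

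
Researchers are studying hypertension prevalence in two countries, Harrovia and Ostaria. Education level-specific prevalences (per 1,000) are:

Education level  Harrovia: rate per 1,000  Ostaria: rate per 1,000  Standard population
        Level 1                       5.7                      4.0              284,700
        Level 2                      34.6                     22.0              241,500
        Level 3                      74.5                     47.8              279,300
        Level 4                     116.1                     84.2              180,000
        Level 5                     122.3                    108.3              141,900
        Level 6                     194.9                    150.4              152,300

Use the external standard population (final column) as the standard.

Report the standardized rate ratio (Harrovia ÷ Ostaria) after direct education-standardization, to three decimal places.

Standard total = 1,279,700; weights = 0.2225, 0.1887, 0.2183, 0.1407, 0.1109, 0.1190.
Harrovia: 0.2225×5.7 + 0.1887×34.6 + 0.2183×74.5 + 0.1407×116.1 + 0.1109×122.3 + 0.1190×194.9 = 77.1448 per 1,000.
Ostaria: 0.2225×4.0 + 0.1887×22.0 + 0.2183×47.8 + 0.1407×84.2 + 0.1109×108.3 + 0.1190×150.4 = 57.2259 per 1,000.
Ratio = 77.1448 ÷ 57.2259 = 1.34807.

1.348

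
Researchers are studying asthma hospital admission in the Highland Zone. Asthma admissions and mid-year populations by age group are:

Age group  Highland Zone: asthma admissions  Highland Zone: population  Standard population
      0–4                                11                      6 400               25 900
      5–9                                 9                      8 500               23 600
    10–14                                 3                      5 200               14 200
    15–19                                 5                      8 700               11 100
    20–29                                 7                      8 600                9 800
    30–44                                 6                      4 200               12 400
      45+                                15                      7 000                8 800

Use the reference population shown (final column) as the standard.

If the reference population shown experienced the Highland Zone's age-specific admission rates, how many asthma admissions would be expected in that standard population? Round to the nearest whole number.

Age-specific rates per 10 000 for the Highland Zone: 17.19, 10.59, 5.77, 5.75, 8.14, 14.29, 21.43.
Expected asthma admissions = Σ (standard pop × age-specific rate ÷ 10 000)
= 25 900×17.19/10 000 + 23 600×10.59/10 000 + 14 200×5.77/10 000 + 11 100×5.75/10 000 + 9 800×8.14/10 000 + 12 400×14.29/10 000 + 8 800×21.43/10 000
= 44.52 + 24.99 + 8.19 + 6.38 + 7.98 + 17.71 + 18.86 = 128.62.

129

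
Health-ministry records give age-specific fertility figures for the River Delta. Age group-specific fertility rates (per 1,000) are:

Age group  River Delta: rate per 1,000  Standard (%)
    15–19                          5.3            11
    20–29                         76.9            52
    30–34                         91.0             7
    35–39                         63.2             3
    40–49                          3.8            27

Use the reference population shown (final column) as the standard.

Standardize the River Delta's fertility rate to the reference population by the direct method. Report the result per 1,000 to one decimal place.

Standard weights: 0.11, 0.52, 0.07, 0.03, 0.27.
Standardized rate: 0.1100×5.3 + 0.5200×76.9 + 0.0700×91.0 + 0.0300×63.2 + 0.2700×3.8 = 49.8630 per 1,000.

49.9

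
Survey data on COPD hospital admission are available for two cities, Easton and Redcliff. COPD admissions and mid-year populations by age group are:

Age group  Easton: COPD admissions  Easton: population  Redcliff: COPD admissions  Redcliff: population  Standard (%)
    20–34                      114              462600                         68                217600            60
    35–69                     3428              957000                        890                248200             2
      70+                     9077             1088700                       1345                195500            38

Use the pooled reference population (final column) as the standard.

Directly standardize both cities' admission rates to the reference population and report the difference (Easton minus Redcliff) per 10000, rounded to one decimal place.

5.1

Age-specific rates per 10000 for Easton: 2.46, 35.82, 83.37.
For Redcliff: 3.12, 35.86, 68.80.
Standard weights: 0.60, 0.02, 0.38.
Easton: 0.6000×2.46 + 0.0200×35.82 + 0.3800×83.37 = 33.8774 per 10000.
Redcliff: 0.6000×3.12 + 0.0200×35.86 + 0.3800×68.80 = 28.7354 per 10000.
Difference = 33.8774 − 28.7354 = 5.1420.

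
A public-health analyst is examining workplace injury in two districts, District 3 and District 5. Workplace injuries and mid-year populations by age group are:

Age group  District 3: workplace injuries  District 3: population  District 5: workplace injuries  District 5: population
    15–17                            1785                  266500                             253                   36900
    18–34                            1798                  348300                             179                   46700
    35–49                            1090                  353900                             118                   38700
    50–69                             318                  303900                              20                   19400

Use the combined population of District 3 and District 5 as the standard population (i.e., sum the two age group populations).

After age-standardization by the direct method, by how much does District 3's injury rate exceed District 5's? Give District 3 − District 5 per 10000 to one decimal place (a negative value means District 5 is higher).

Age-specific rates per 10000 for District 3: 66.98, 51.62, 30.80, 10.46.
For District 5: 68.56, 38.33, 30.49, 10.31.
Combined standard total = 1414300; weights = 0.2145, 0.2793, 0.2776, 0.2286.
District 3: 0.2145×66.98 + 0.2793×51.62 + 0.2776×30.80 + 0.2286×10.46 = 39.7280 per 10000.
District 5: 0.2145×68.56 + 0.2793×38.33 + 0.2776×30.49 + 0.2286×10.31 = 36.2343 per 10000.
Difference = 39.7280 − 36.2343 = 3.4936.

3.5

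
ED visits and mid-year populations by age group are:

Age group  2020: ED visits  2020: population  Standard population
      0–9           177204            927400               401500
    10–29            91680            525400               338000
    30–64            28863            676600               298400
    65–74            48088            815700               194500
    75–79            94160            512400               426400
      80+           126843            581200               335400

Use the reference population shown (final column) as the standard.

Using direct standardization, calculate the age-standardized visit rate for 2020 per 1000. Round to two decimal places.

Age-specific rates per 1000 for 2020: 191.076, 174.496, 42.659, 58.953, 183.763, 218.243.
Standard total = 1994200; weights = 0.2013, 0.1695, 0.1496, 0.0975, 0.2138, 0.1682.
Standardized rate: 0.2013×191.076 + 0.1695×174.496 + 0.1496×42.659 + 0.0975×58.953 + 0.2138×183.763 + 0.1682×218.243 = 156.1767 per 1000.

156.18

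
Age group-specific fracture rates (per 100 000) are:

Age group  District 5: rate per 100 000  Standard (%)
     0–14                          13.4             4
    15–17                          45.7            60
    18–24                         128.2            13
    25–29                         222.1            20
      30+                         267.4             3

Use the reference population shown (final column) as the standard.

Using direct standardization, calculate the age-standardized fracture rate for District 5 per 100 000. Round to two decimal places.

97.06

Standard weights: 0.04, 0.60, 0.13, 0.20, 0.03.
Standardized rate: 0.0400×13.4 + 0.6000×45.7 + 0.1300×128.2 + 0.2000×222.1 + 0.0300×267.4 = 97.0640 per 100 000.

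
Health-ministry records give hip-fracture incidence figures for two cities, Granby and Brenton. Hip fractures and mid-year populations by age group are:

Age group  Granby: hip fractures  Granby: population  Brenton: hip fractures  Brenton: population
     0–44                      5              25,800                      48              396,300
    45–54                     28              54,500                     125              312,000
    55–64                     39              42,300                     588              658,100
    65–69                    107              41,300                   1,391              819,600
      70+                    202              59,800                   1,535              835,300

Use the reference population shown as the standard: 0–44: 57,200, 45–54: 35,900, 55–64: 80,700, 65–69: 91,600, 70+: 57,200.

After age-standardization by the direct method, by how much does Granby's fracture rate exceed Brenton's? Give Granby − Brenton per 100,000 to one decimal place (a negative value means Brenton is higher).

55.9

Age-specific rates per 100,000 for Granby: 19.38, 51.38, 92.20, 259.08, 337.79.
For Brenton: 12.11, 40.06, 89.35, 169.72, 183.77.
Standard total = 322,600; weights = 0.1773, 0.1113, 0.2502, 0.2839, 0.1773.
Granby: 0.1773×19.38 + 0.1113×51.38 + 0.2502×92.20 + 0.2839×259.08 + 0.1773×337.79 = 165.6752 per 100,000.
Brenton: 0.1773×12.11 + 0.1113×40.06 + 0.2502×89.35 + 0.2839×169.72 + 0.1773×183.77 = 109.7303 per 100,000.
Difference = 165.6752 − 109.7303 = 55.9448.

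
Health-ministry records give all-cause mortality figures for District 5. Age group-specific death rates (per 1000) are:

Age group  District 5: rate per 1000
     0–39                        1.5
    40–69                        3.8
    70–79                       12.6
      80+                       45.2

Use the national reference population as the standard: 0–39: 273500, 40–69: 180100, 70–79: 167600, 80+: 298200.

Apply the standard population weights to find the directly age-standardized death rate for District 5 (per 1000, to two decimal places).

18.15

Standard total = 919400; weights = 0.2975, 0.1959, 0.1823, 0.3243.
Standardized rate: 0.2975×1.5 + 0.1959×3.8 + 0.1823×12.6 + 0.3243×45.2 = 18.1477 per 1000.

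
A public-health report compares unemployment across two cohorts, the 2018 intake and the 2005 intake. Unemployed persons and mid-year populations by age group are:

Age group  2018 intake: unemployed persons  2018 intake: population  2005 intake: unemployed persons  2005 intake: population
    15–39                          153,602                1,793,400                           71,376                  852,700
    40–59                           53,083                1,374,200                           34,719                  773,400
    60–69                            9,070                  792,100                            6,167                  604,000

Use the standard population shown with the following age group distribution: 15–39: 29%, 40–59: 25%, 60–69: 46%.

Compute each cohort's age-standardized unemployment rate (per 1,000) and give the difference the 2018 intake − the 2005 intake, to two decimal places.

-0.43

Age-specific rates per 1,000 for the 2018 intake: 85.648, 38.628, 11.451.
For the 2005 intake: 83.706, 44.891, 10.210.
Standard weights: 0.29, 0.25, 0.46.
The 2018 intake: 0.2900×85.648 + 0.2500×38.628 + 0.4600×11.451 = 39.7624 per 1,000.
The 2005 intake: 0.2900×83.706 + 0.2500×44.891 + 0.4600×10.210 = 40.1943 per 1,000.
Difference = 39.7624 − 40.1943 = -0.4319.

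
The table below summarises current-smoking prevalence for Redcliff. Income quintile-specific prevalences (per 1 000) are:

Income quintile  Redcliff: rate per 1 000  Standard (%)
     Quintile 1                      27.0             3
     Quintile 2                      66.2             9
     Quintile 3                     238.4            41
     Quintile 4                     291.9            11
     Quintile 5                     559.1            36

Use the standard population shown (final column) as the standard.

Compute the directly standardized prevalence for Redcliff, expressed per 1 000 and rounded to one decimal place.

337.9

Standard weights: 0.03, 0.09, 0.41, 0.11, 0.36.
Standardized rate: 0.0300×27.0 + 0.0900×66.2 + 0.4100×238.4 + 0.1100×291.9 + 0.3600×559.1 = 337.8970 per 1 000.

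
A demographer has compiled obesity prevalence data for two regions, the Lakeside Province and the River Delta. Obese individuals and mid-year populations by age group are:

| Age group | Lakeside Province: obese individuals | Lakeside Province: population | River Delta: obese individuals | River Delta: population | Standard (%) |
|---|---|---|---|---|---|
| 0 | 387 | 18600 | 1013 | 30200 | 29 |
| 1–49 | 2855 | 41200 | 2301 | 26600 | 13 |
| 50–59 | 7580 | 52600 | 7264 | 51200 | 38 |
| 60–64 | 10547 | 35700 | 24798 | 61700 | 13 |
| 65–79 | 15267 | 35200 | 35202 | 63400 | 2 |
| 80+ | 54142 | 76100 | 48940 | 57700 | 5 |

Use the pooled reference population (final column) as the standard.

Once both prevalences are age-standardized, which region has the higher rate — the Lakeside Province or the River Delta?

River Delta

Age-specific rates per 1000 for the Lakeside Province: 20.806, 69.296, 144.106, 295.434, 433.722, 711.459.
For the River Delta: 33.543, 86.504, 141.875, 401.912, 555.237, 848.180.
Standard weights: 0.29, 0.13, 0.38, 0.13, 0.02, 0.05.
The Lakeside Province: 0.2900×20.806 + 0.1300×69.296 + 0.3800×144.106 + 0.1300×295.434 + 0.0200×433.722 + 0.0500×711.459 = 152.4566 per 1000.
The River Delta: 0.2900×33.543 + 0.1300×86.504 + 0.3800×141.875 + 0.1300×401.912 + 0.0200×555.237 + 0.0500×848.180 = 180.6478 per 1000.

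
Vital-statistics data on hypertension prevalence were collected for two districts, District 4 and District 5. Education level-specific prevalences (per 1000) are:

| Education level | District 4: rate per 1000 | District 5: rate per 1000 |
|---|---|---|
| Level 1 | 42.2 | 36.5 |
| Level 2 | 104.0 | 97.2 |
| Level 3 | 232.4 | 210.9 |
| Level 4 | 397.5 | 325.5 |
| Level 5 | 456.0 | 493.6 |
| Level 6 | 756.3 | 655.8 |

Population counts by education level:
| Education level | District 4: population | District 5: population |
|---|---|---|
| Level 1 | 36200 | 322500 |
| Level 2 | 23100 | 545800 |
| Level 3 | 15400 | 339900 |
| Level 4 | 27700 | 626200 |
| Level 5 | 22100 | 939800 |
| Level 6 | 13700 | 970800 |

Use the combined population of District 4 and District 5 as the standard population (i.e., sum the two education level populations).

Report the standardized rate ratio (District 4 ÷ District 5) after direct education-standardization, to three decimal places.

1.084

Combined standard total = 3883200; weights = 0.0924, 0.1465, 0.0915, 0.1684, 0.2477, 0.2535.
District 4: 0.0924×42.2 + 0.1465×104.0 + 0.0915×232.4 + 0.1684×397.5 + 0.2477×456.0 + 0.2535×756.3 = 412.0322 per 1000.
District 5: 0.0924×36.5 + 0.1465×97.2 + 0.0915×210.9 + 0.1684×325.5 + 0.2477×493.6 + 0.2535×655.8 = 380.2523 per 1000.
Ratio = 412.0322 ÷ 380.2523 = 1.08358.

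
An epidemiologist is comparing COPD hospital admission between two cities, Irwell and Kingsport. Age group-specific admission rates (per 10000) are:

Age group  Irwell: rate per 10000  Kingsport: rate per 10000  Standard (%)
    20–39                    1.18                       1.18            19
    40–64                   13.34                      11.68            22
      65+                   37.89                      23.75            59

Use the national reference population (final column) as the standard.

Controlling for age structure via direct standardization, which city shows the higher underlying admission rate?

Standard weights: 0.19, 0.22, 0.59.
Irwell: 0.1900×1.18 + 0.2200×13.34 + 0.5900×37.89 = 25.5141 per 10000.
Kingsport: 0.1900×1.18 + 0.2200×11.68 + 0.5900×23.75 = 16.8063 per 10000.

Irwell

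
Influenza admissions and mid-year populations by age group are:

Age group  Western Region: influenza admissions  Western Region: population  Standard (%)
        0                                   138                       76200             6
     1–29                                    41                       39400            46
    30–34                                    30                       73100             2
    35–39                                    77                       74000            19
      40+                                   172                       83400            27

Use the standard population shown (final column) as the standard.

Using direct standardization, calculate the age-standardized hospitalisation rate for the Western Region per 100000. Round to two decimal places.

Age-specific rates per 100000 for the Western Region: 181.10, 104.06, 41.04, 104.05, 206.24.
Standard weights: 0.06, 0.46, 0.02, 0.19, 0.27.
Standardized rate: 0.0600×181.10 + 0.4600×104.06 + 0.0200×41.04 + 0.1900×104.05 + 0.2700×206.24 = 135.0087 per 100000.

135.01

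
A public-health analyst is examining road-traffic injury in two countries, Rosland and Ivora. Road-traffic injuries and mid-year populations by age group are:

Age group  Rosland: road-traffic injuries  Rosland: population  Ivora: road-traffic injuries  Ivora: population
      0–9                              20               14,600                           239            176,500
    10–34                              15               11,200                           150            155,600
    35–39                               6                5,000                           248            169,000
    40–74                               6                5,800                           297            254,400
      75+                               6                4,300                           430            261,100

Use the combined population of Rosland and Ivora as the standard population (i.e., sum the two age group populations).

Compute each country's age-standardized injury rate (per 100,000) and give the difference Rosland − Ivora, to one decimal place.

Age-specific rates per 100,000 for Rosland: 136.99, 133.93, 120.00, 103.45, 139.53.
For Ivora: 135.41, 96.40, 146.75, 116.75, 164.69.
Combined standard total = 1,057,500; weights = 0.1807, 0.1577, 0.1645, 0.2461, 0.2510.
Rosland: 0.1807×136.99 + 0.1577×133.93 + 0.1645×120.00 + 0.2461×103.45 + 0.2510×139.53 = 126.0966 per 100,000.
Ivora: 0.1807×135.41 + 0.1577×96.40 + 0.1645×146.75 + 0.2461×116.75 + 0.2510×164.69 = 133.8777 per 100,000.
Difference = 126.0966 − 133.8777 = -7.7811.

-7.8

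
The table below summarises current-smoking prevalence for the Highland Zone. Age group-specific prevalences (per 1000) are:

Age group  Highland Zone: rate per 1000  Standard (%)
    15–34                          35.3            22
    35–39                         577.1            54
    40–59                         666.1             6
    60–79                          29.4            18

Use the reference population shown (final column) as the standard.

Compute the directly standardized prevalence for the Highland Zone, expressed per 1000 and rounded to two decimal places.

Standard weights: 0.22, 0.54, 0.06, 0.18.
Standardized rate: 0.2200×35.3 + 0.5400×577.1 + 0.0600×666.1 + 0.1800×29.4 = 364.6580 per 1000.

364.66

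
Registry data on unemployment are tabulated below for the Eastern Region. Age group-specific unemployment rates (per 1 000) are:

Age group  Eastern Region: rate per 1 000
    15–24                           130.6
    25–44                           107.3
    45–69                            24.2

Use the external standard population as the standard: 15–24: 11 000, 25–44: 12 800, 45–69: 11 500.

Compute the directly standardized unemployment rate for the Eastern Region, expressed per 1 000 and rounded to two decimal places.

Standard total = 35 300; weights = 0.3116, 0.3626, 0.3258.
Standardized rate: 0.3116×130.6 + 0.3626×107.3 + 0.3258×24.2 = 87.4884 per 1 000.

87.49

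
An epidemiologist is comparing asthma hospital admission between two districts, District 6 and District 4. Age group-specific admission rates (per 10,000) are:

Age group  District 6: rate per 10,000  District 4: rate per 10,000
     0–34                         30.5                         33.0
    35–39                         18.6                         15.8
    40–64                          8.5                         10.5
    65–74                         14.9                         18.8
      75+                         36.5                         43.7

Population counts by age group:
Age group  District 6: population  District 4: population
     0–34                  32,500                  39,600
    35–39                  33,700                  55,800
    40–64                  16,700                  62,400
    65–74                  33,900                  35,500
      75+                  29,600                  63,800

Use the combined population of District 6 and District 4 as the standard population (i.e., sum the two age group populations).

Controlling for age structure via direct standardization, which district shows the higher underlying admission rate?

Combined standard total = 403,500; weights = 0.1787, 0.2218, 0.1960, 0.1720, 0.2315.
District 6: 0.1787×30.5 + 0.2218×18.6 + 0.1960×8.5 + 0.1720×14.9 + 0.2315×36.5 = 22.2534 per 10,000.
District 4: 0.1787×33.0 + 0.2218×15.8 + 0.1960×10.5 + 0.1720×18.8 + 0.2315×43.7 = 24.8086 per 10,000.

District 4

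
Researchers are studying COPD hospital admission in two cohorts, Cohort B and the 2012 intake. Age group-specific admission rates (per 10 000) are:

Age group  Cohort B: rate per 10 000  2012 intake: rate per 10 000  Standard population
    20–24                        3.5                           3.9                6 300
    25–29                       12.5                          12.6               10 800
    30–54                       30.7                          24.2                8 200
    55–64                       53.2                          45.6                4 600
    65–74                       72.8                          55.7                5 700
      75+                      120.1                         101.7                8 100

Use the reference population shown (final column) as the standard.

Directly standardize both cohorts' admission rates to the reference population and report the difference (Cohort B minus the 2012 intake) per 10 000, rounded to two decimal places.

7.58

Standard total = 43 700; weights = 0.1442, 0.2471, 0.1876, 0.1053, 0.1304, 0.1854.
Cohort B: 0.1442×3.5 + 0.2471×12.5 + 0.1876×30.7 + 0.1053×53.2 + 0.1304×72.8 + 0.1854×120.1 = 46.7112 per 10 000.
The 2012 intake: 0.1442×3.9 + 0.2471×12.6 + 0.1876×24.2 + 0.1053×45.6 + 0.1304×55.7 + 0.1854×101.7 = 39.1330 per 10 000.
Difference = 46.7112 − 39.1330 = 7.5783.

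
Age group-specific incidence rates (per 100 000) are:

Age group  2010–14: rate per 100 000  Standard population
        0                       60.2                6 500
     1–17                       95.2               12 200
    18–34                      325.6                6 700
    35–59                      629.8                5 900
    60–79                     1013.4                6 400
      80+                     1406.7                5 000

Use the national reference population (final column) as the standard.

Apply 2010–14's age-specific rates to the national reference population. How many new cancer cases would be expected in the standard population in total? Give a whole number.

Expected new cancer cases = Σ (standard pop × age-specific rate ÷ 100 000)
= 6 500×60.2/100 000 + 12 200×95.2/100 000 + 6 700×325.6/100 000 + 5 900×629.8/100 000 + 6 400×1013.4/100 000 + 5 000×1406.7/100 000
= 3.91 + 11.61 + 21.82 + 37.16 + 64.86 + 70.33 = 209.69.

210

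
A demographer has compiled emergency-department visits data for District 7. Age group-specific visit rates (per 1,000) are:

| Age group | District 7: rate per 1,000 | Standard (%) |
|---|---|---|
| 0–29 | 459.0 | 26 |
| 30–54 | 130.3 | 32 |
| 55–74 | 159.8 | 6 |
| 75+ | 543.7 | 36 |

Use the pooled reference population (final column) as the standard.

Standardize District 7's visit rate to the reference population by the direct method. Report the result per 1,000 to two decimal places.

366.36

Standard weights: 0.26, 0.32, 0.06, 0.36.
Standardized rate: 0.2600×459.0 + 0.3200×130.3 + 0.0600×159.8 + 0.3600×543.7 = 366.3560 per 1,000.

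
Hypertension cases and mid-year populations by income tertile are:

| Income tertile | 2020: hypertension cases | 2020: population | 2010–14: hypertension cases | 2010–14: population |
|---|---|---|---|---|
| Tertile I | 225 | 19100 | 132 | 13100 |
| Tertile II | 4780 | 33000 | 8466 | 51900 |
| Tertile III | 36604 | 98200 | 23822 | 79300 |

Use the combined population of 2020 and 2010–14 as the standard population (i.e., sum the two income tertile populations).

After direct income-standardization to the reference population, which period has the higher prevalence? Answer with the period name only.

2020

Income-specific rates per 1000 for 2020: 11.780, 144.848, 372.749.
For 2010–14: 10.076, 163.121, 300.404.
Combined standard total = 294600; weights = 0.1093, 0.2882, 0.6025.
2020: 0.1093×11.780 + 0.2882×144.848 + 0.6025×372.749 = 267.6171 per 1000.
2010–14: 0.1093×10.076 + 0.2882×163.121 + 0.6025×300.404 = 229.1076 per 1000.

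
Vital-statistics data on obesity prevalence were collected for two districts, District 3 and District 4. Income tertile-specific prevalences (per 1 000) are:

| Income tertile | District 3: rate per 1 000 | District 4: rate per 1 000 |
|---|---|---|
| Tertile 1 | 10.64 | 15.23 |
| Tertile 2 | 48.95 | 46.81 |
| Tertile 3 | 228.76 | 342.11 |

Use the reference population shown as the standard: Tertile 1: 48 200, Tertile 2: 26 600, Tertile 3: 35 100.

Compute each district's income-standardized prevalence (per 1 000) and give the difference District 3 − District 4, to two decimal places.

Standard total = 109 900; weights = 0.4386, 0.2420, 0.3194.
District 3: 0.4386×10.64 + 0.2420×48.95 + 0.3194×228.76 = 89.5759 per 1 000.
District 4: 0.4386×15.23 + 0.2420×46.81 + 0.3194×342.11 = 127.2729 per 1 000.
Difference = 89.5759 − 127.2729 = -37.6970.

-37.70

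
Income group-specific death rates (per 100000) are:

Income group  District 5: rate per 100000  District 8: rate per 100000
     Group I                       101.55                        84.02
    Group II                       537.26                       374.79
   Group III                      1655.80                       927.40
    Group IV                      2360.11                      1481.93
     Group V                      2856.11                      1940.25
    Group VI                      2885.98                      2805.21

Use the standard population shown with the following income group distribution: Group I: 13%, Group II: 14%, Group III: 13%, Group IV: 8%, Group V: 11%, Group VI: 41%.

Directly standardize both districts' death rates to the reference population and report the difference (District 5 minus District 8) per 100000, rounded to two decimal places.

Standard weights: 0.13, 0.14, 0.13, 0.08, 0.11, 0.41.
District 5: 0.1300×101.55 + 0.1400×537.26 + 0.1300×1655.80 + 0.0800×2360.11 + 0.1100×2856.11 + 0.4100×2885.98 = 1989.9046 per 100000.
District 8: 0.1300×84.02 + 0.1400×374.79 + 0.1300×927.40 + 0.0800×1481.93 + 0.1100×1940.25 + 0.4100×2805.21 = 1666.0732 per 100000.
Difference = 1989.9046 − 1666.0732 = 323.8314.

323.83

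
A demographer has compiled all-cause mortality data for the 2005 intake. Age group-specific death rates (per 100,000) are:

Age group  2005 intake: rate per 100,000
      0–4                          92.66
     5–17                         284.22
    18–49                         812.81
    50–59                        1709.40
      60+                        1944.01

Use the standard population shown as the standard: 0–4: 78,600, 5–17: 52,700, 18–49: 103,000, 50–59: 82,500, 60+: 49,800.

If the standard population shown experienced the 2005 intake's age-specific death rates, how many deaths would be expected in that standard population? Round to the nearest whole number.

Expected deaths = Σ (standard pop × age-specific rate ÷ 100,000)
= 78,600×92.66/100,000 + 52,700×284.22/100,000 + 103,000×812.81/100,000 + 82,500×1709.40/100,000 + 49,800×1944.01/100,000
= 72.83 + 149.78 + 837.19 + 1410.26 + 968.12 = 3438.18.

3438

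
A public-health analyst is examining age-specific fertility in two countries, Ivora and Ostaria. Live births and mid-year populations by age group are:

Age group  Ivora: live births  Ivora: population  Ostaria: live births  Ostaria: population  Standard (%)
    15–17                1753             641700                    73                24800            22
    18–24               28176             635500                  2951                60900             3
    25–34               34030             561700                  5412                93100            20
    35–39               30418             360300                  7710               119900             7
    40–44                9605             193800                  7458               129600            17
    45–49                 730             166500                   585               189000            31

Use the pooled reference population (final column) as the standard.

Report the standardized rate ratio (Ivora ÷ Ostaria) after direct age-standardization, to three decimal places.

1.027

Age-specific rates per 1000 for Ivora: 2.732, 44.337, 60.584, 84.424, 49.561, 4.384.
For Ostaria: 2.944, 48.456, 58.131, 64.304, 57.546, 3.095.
Standard weights: 0.22, 0.03, 0.20, 0.07, 0.17, 0.31.
Ivora: 0.2200×2.732 + 0.0300×44.337 + 0.2000×60.584 + 0.0700×84.424 + 0.1700×49.561 + 0.3100×4.384 = 29.7422 per 1000.
Ostaria: 0.2200×2.944 + 0.0300×48.456 + 0.2000×58.131 + 0.0700×64.304 + 0.1700×57.546 + 0.3100×3.095 = 28.9711 per 1000.
Ratio = 29.7422 ÷ 28.9711 = 1.02661.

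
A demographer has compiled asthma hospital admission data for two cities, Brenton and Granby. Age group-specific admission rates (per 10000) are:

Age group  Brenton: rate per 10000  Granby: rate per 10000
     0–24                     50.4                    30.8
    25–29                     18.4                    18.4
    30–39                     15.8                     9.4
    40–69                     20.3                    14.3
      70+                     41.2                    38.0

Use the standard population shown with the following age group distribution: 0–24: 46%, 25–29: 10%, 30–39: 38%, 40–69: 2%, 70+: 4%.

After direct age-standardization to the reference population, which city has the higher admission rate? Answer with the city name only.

Brenton

Standard weights: 0.46, 0.10, 0.38, 0.02, 0.04.
Brenton: 0.4600×50.4 + 0.1000×18.4 + 0.3800×15.8 + 0.0200×20.3 + 0.0400×41.2 = 33.0820 per 10000.
Granby: 0.4600×30.8 + 0.1000×18.4 + 0.3800×9.4 + 0.0200×14.3 + 0.0400×38.0 = 21.3860 per 10000.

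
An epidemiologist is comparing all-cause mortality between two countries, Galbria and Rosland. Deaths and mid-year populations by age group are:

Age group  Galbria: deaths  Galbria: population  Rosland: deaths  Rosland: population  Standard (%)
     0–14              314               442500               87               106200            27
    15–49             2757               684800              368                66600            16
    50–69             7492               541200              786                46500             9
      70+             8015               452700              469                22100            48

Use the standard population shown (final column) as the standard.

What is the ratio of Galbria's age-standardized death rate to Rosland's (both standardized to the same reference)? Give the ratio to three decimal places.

Age-specific rates per 100000 for Galbria: 70.96, 402.60, 1384.33, 1770.49.
For Rosland: 81.92, 552.55, 1690.32, 2122.17.
Standard weights: 0.27, 0.16, 0.09, 0.48.
Galbria: 0.2700×70.96 + 0.1600×402.60 + 0.0900×1384.33 + 0.4800×1770.49 = 1057.9993 per 100000.
Rosland: 0.2700×81.92 + 0.1600×552.55 + 0.0900×1690.32 + 0.4800×2122.17 = 1281.2986 per 100000.
Ratio = 1057.9993 ÷ 1281.2986 = 0.82572.

0.826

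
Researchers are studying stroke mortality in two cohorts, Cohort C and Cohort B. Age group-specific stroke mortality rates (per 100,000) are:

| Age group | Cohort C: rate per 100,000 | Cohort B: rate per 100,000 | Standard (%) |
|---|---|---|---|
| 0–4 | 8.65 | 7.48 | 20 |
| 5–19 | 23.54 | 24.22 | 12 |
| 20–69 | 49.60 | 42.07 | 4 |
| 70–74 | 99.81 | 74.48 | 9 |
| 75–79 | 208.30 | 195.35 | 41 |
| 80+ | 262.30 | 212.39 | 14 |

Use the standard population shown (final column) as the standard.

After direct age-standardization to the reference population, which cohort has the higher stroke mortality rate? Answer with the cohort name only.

Standard weights: 0.20, 0.12, 0.04, 0.09, 0.41, 0.14.
Cohort C: 0.2000×8.65 + 0.1200×23.54 + 0.0400×49.60 + 0.0900×99.81 + 0.4100×208.30 + 0.1400×262.30 = 137.6467 per 100,000.
Cohort B: 0.2000×7.48 + 0.1200×24.22 + 0.0400×42.07 + 0.0900×74.48 + 0.4100×195.35 + 0.1400×212.39 = 122.6165 per 100,000.

Cohort C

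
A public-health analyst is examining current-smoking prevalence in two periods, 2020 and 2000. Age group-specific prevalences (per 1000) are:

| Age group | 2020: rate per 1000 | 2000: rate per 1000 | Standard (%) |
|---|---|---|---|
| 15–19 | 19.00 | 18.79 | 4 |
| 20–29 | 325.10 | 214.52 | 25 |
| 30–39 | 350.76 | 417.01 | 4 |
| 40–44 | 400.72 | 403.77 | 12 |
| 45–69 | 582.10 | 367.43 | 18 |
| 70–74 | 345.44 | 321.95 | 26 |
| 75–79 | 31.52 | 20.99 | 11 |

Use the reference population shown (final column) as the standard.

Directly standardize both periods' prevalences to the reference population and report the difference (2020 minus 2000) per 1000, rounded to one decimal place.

70.5

Standard weights: 0.04, 0.25, 0.04, 0.12, 0.18, 0.26, 0.11.
2020: 0.0400×19.00 + 0.2500×325.10 + 0.0400×350.76 + 0.1200×400.72 + 0.1800×582.10 + 0.2600×345.44 + 0.1100×31.52 = 342.2114 per 1000.
2000: 0.0400×18.79 + 0.2500×214.52 + 0.0400×417.01 + 0.1200×403.77 + 0.1800×367.43 + 0.2600×321.95 + 0.1100×20.99 = 271.6677 per 1000.
Difference = 342.2114 − 271.6677 = 70.5437.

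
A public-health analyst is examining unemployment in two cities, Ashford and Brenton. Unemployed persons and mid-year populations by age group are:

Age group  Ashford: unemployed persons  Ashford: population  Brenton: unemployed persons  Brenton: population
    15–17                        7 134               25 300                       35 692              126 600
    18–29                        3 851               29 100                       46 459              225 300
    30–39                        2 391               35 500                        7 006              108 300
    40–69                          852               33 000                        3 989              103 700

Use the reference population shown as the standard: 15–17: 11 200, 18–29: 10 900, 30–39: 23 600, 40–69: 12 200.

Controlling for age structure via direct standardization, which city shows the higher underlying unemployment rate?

Brenton

Age-specific rates per 1 000 for Ashford: 281.976, 132.337, 67.352, 25.818.
For Brenton: 281.927, 206.209, 64.691, 38.467.
Standard total = 57 900; weights = 0.1934, 0.1883, 0.4076, 0.2107.
Ashford: 0.1934×281.976 + 0.1883×132.337 + 0.4076×67.352 + 0.2107×25.818 = 112.3506 per 1 000.
Brenton: 0.1934×281.927 + 0.1883×206.209 + 0.4076×64.691 + 0.2107×38.467 = 127.8284 per 1 000.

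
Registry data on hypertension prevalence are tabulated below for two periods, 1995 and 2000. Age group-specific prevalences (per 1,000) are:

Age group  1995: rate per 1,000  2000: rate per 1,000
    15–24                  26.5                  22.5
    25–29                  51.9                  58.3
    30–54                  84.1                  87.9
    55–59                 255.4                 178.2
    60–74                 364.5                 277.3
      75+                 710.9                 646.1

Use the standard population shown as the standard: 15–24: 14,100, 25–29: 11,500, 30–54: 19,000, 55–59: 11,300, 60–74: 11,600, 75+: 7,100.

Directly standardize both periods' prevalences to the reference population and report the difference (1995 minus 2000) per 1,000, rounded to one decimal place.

30.2

Standard total = 74,600; weights = 0.1890, 0.1542, 0.2547, 0.1515, 0.1555, 0.0952.
1995: 0.1890×26.5 + 0.1542×51.9 + 0.2547×84.1 + 0.1515×255.4 + 0.1555×364.5 + 0.0952×710.9 = 197.4532 per 1,000.
2000: 0.1890×22.5 + 0.1542×58.3 + 0.2547×87.9 + 0.1515×178.2 + 0.1555×277.3 + 0.0952×646.1 = 167.2312 per 1,000.
Difference = 197.4532 − 167.2312 = 30.2220.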